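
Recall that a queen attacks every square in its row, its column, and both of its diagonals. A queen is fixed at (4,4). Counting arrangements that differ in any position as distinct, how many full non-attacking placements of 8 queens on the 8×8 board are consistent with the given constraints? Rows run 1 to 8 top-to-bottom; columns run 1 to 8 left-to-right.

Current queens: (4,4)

8

Branch on row 1: col 2 → 1; col 3 → 1; col 5 → 4; col 6 → 2; col 8 → 0.
Sum: 1 + 1 + 4 + 2 + 0 = 8.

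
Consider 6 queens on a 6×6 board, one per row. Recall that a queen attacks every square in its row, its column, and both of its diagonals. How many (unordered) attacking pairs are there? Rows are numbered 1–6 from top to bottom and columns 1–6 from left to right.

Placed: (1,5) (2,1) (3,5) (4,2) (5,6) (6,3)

Same column: (1,5)–(3,5) (column 5).
Same diagonal: (1,5)–(4,2) (|1−4| = |5−2| = 3).
Total attacking pairs: 2.

2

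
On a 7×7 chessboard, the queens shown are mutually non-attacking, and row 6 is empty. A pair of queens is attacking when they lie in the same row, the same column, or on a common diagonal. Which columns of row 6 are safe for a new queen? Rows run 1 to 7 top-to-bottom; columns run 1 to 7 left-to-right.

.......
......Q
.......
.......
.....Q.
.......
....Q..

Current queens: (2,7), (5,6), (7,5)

(2,7) attacks row 6 at column 7 and diagonals 3.
(5,6) attacks row 6 at column 6 and diagonals 5, 7.
(7,5) attacks row 6 at column 5 and diagonals 4, 6.
Attacked columns: {3, 4, 5, 6, 7}. Safe: {1, 2}.

columns 1, 2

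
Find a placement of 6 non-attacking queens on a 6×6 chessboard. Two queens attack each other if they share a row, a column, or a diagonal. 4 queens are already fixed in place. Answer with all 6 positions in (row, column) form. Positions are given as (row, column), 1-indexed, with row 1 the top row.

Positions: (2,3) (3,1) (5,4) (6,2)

(1,5) (2,3) (3,1) (4,6) (5,4) (6,2)

Row 1: attacked by (2,3)→{2,3,4}; (3,1)→{1,3}; (5,4)→{4}; (6,2)→{2}. Safe: 5, 6. Place at column 5.
Row 4: attacked by (1,5)→{2,5}; (2,3)→{1,3,5}; (3,1)→{1,2}; (5,4)→{3,4,5}; (6,2)→{2,4}. Safe: 6. Place at column 6.
Columns [5, 3, 1, 6, 4, 2], r−c [-4, -1, 2, -2, 1, 4], r+c [6, 5, 4, 10, 9, 8] are all distinct, so no two queens attack.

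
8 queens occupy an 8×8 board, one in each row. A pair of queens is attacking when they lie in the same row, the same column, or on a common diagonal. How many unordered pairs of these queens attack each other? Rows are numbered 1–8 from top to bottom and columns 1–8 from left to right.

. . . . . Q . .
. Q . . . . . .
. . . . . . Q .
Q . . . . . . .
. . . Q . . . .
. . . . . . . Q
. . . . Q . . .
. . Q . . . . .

0

All columns are distinct and no two queens satisfy |Δrow| = |Δcol|, so no pair attacks.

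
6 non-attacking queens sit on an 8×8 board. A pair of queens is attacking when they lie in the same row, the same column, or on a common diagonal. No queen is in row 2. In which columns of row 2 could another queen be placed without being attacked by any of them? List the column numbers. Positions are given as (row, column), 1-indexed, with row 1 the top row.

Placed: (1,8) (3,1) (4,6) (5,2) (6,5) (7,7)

(1,8) attacks row 2 at column 8 and diagonals 7.
(3,1) attacks row 2 at column 1 and diagonals 2.
(4,6) attacks row 2 at column 6 and diagonals 4, 8.
(5,2) attacks row 2 at column 2 and diagonals 5.
(6,5) attacks row 2 at column 5 and diagonals 1.
(7,7) attacks row 2 at column 7 and diagonals 2.
Attacked columns: {1, 2, 4, 5, 6, 7, 8}. Safe: {3}.

columns 3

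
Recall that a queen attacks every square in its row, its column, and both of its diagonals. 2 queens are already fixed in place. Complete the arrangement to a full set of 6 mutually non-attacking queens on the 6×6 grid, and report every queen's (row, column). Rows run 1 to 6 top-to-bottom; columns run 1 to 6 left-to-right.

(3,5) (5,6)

Row 1: attacked by (3,5)→{3,5}; (5,6)→{2,6}. Safe: 1, 4. Place at column 4.
Row 2: attacked by (1,4)→{3,4,5}; (3,5)→{4,5,6}; (5,6)→{3,6}. Safe: 1, 2. Place at column 1.
Row 4: attacked by (1,4)→{1,4}; (2,1)→{1,3}; (3,5)→{4,5,6}; (5,6)→{5,6}. Safe: 2. Place at column 2.
Row 6: attacked by (1,4)→{4}; (2,1)→{1,5}; (3,5)→{2,5}; (4,2)→{2,4}; (5,6)→{5,6}. Safe: 3. Place at column 3.
Columns [4, 1, 5, 2, 6, 3], r−c [-3, 1, -2, 2, -1, 3], r+c [5, 3, 8, 6, 11, 9] are all distinct, so no two queens attack.

(1,4) (2,1) (3,5) (4,2) (5,6) (6,3)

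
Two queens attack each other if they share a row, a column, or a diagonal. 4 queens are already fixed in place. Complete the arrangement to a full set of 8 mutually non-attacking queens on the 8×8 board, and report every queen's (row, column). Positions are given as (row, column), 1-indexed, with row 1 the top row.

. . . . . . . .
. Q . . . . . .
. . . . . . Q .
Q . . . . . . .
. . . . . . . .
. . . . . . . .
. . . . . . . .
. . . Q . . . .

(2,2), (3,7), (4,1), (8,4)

(1,6) (2,2) (3,7) (4,1) (5,3) (6,5) (7,8) (8,4)

Row 1: attacked by (2,2)→{1,2,3}; (3,7)→{5,7}; (4,1)→{1,4}; (8,4)→{4}. Safe: 6, 8. Place at column 6.
Row 5: attacked by (1,6)→{2,6}; (2,2)→{2,5}; (3,7)→{5,7}; (4,1)→{1,2}; (8,4)→{1,4,7}. Safe: 3, 8. Place at column 3.
Row 6: attacked by (1,6)→{1,6}; (2,2)→{2,6}; (3,7)→{4,7}; (4,1)→{1,3}; (5,3)→{2,3,4}; (8,4)→{2,4,6}. Safe: 5, 8. Place at column 5.
Row 7: attacked by (1,6)→{6}; (2,2)→{2,7}; (3,7)→{3,7}; (4,1)→{1,4}; (5,3)→{1,3,5}; (6,5)→{4,5,6}; (8,4)→{3,4,5}. Safe: 8. Place at column 8.
Columns [6, 2, 7, 1, 3, 5, 8, 4], r−c [-5, 0, -4, 3, 2, 1, -1, 4], r+c [7, 4, 10, 5, 8, 11, 15, 12] are all distinct, so no two queens attack.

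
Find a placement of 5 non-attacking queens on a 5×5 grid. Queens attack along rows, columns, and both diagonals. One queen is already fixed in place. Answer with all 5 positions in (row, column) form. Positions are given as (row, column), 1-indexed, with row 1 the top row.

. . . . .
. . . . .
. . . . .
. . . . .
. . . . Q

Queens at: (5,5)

Row 1: attacked by (5,5)→{1,5}. Safe: 2, 3, 4. Place at column 2.
Row 2: attacked by (1,2)→{1,2,3}; (5,5)→{2,5}. Safe: 4. Place at column 4.
Row 3: attacked by (1,2)→{2,4}; (2,4)→{3,4,5}; (5,5)→{3,5}. Safe: 1. Place at column 1.
Row 4: attacked by (1,2)→{2,5}; (2,4)→{2,4}; (3,1)→{1,2}; (5,5)→{4,5}. Safe: 3. Place at column 3.
Columns [2, 4, 1, 3, 5], r−c [-1, -2, 2, 1, 0], r+c [3, 6, 4, 7, 10] are all distinct, so no two queens attack.

(1,2) (2,4) (3,1) (4,3) (5,5)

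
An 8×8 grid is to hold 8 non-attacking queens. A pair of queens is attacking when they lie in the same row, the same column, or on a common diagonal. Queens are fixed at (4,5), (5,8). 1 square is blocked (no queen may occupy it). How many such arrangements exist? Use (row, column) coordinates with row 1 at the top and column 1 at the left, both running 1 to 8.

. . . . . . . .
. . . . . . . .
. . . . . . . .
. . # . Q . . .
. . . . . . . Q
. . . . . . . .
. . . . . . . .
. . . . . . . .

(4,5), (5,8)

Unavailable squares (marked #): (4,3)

Branch on row 1: col 1 → 0; col 3 → 2; col 6 → 1; col 7 → 1.
Sum: 0 + 2 + 1 + 1 = 4.

4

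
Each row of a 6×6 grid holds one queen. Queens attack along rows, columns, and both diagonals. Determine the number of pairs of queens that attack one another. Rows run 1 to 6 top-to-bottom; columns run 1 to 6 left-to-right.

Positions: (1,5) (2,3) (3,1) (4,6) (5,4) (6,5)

2

Same column: (1,5)–(6,5) (column 5).
Same diagonal: (5,4)–(6,5) (|5−6| = |4−5| = 1).
Total attacking pairs: 2.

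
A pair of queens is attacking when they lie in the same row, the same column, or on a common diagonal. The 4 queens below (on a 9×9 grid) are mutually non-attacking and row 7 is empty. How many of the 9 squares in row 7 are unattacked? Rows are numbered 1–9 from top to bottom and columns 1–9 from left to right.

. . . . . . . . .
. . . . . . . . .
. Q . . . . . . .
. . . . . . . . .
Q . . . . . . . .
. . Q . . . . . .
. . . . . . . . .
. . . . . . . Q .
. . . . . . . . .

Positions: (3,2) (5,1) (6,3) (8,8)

(3,2) attacks row 7 at column 2 and diagonals 6.
(5,1) attacks row 7 at column 1 and diagonals 3.
(6,3) attacks row 7 at column 3 and diagonals 2, 4.
(8,8) attacks row 7 at column 8 and diagonals 7, 9.
Attacked columns: {1, 2, 3, 4, 6, 7, 8, 9}. Safe: {5}.

1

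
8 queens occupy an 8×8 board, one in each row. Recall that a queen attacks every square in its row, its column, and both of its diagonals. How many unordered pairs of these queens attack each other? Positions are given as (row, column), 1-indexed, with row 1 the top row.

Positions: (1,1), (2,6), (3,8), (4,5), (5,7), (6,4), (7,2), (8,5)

Same column: (4,5)–(8,5) (column 5).
Same diagonal: (4,5)–(7,2) (|4−7| = |5−2| = 3).
Total attacking pairs: 2.

2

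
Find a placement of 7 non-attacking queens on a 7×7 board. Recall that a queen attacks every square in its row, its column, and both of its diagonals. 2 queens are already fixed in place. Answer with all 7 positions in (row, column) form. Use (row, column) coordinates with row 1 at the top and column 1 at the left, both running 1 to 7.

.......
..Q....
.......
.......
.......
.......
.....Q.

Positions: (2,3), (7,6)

(1,1) (2,3) (3,5) (4,7) (5,2) (6,4) (7,6)

Row 1: attacked by (2,3)→{2,3,4}; (7,6)→{6}. Safe: 1, 5, 7. Place at column 1.
Row 3: attacked by (1,1)→{1,3}; (2,3)→{2,3,4}; (7,6)→{2,6}. Safe: 5, 7. Place at column 5.
Row 4: attacked by (1,1)→{1,4}; (2,3)→{1,3,5}; (3,5)→{4,5,6}; (7,6)→{3,6}. Safe: 2, 7. Place at column 7.
Row 5: attacked by (1,1)→{1,5}; (2,3)→{3,6}; (3,5)→{3,5,7}; (4,7)→{6,7}; (7,6)→{4,6}. Safe: 2. Place at column 2.
Row 6: attacked by (1,1)→{1,6}; (2,3)→{3,7}; (3,5)→{2,5}; (4,7)→{5,7}; (5,2)→{1,2,3}; (7,6)→{5,6,7}. Safe: 4. Place at column 4.
Columns [1, 3, 5, 7, 2, 4, 6], r−c [0, -1, -2, -3, 3, 2, 1], r+c [2, 5, 8, 11, 7, 10, 13] are all distinct, so no two queens attack.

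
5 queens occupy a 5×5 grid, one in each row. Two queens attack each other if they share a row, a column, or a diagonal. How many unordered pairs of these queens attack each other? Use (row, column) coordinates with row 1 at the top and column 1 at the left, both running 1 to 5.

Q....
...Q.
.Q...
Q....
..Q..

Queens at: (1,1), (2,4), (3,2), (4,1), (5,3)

2

Same column: (1,1)–(4,1) (column 1).
Same diagonal: (3,2)–(4,1) (|3−4| = |2−1| = 1).
Total attacking pairs: 2.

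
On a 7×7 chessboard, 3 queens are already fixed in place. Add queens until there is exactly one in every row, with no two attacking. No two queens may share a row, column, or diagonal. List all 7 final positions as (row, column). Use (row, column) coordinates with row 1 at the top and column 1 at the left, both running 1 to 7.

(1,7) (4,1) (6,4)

Row 2: attacked by (1,7)→{6,7}; (4,1)→{1,3}; (6,4)→{4}. Safe: 2, 5. Place at column 5.
Row 3: attacked by (1,7)→{5,7}; (2,5)→{4,5,6}; (4,1)→{1,2}; (6,4)→{1,4,7}. Safe: 3. Place at column 3.
Row 5: attacked by (1,7)→{3,7}; (2,5)→{2,5}; (3,3)→{1,3,5}; (4,1)→{1,2}; (6,4)→{3,4,5}. Safe: 6. Place at column 6.
Row 7: attacked by (1,7)→{1,7}; (2,5)→{5}; (3,3)→{3,7}; (4,1)→{1,4}; (5,6)→{4,6}; (6,4)→{3,4,5}. Safe: 2. Place at column 2.
Columns [7, 5, 3, 1, 6, 4, 2], r−c [-6, -3, 0, 3, -1, 2, 5], r+c [8, 7, 6, 5, 11, 10, 9] are all distinct, so no two queens attack.

(1,7) (2,5) (3,3) (4,1) (5,6) (6,4) (7,2)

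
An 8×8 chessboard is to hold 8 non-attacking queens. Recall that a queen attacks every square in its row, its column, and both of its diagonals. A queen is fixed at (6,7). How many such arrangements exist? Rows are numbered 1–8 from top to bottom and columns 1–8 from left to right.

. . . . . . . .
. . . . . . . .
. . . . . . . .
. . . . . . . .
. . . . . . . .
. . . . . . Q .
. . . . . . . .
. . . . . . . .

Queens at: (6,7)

14

Branch on row 1: col 1 → 1; col 3 → 4; col 4 → 3; col 5 → 3; col 6 → 2; col 8 → 1.
Sum: 1 + 4 + 3 + 3 + 2 + 1 = 14.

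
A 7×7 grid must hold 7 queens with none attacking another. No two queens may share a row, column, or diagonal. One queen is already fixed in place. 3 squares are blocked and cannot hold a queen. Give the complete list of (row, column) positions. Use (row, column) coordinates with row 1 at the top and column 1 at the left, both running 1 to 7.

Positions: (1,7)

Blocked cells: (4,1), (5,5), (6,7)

(1,7) (2,2) (3,4) (4,6) (5,1) (6,3) (7,5)

Row 2: attacked by (1,7)→{6,7}. Safe: 1, 2, 3, 4, 5. Place at column 2.
Row 3: attacked by (1,7)→{5,7}; (2,2)→{1,2,3}. Safe: 4, 6. Place at column 4.
Row 4: attacked by (1,7)→{4,7}; (2,2)→{2,4}; (3,4)→{3,4,5}. Blocked: 1. Safe: 6. Place at column 6.
Row 5: attacked by (1,7)→{3,7}; (2,2)→{2,5}; (3,4)→{2,4,6}; (4,6)→{5,6,7}. Blocked: 5. Safe: 1. Place at column 1.
Row 6: attacked by (1,7)→{2,7}; (2,2)→{2,6}; (3,4)→{1,4,7}; (4,6)→{4,6}; (5,1)→{1,2}. Blocked: 7. Safe: 3, 5. Place at column 3.
Row 7: attacked by (1,7)→{1,7}; (2,2)→{2,7}; (3,4)→{4}; (4,6)→{3,6}; (5,1)→{1,3}; (6,3)→{2,3,4}. Safe: 5. Place at column 5.
Columns [7, 2, 4, 6, 1, 3, 5], r−c [-6, 0, -1, -2, 4, 3, 2], r+c [8, 4, 7, 10, 6, 9, 12] are all distinct, so no two queens attack.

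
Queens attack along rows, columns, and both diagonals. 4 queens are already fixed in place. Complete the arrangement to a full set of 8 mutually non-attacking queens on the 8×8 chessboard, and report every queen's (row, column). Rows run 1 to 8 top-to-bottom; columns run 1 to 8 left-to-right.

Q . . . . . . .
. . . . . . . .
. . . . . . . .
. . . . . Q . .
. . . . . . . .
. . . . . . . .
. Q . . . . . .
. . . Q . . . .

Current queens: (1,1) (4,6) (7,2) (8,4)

(1,1) (2,5) (3,8) (4,6) (5,3) (6,7) (7,2) (8,4)

Row 2: attacked by (1,1)→{1,2}; (4,6)→{4,6,8}; (7,2)→{2,7}; (8,4)→{4}. Safe: 3, 5. Place at column 5.
Row 3: attacked by (1,1)→{1,3}; (2,5)→{4,5,6}; (4,6)→{5,6,7}; (7,2)→{2,6}; (8,4)→{4}. Safe: 8. Place at column 8.
Row 5: attacked by (1,1)→{1,5}; (2,5)→{2,5,8}; (3,8)→{6,8}; (4,6)→{5,6,7}; (7,2)→{2,4}; (8,4)→{1,4,7}. Safe: 3. Place at column 3.
Row 6: attacked by (1,1)→{1,6}; (2,5)→{1,5}; (3,8)→{5,8}; (4,6)→{4,6,8}; (5,3)→{2,3,4}; (7,2)→{1,2,3}; (8,4)→{2,4,6}. Safe: 7. Place at column 7.
Columns [1, 5, 8, 6, 3, 7, 2, 4], r−c [0, -3, -5, -2, 2, -1, 5, 4], r+c [2, 7, 11, 10, 8, 13, 9, 12] are all distinct, so no two queens attack.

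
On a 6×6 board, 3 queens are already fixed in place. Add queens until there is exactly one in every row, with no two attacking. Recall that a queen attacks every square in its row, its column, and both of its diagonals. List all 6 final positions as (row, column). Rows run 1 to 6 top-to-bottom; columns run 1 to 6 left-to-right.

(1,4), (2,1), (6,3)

(1,4) (2,1) (3,5) (4,2) (5,6) (6,3)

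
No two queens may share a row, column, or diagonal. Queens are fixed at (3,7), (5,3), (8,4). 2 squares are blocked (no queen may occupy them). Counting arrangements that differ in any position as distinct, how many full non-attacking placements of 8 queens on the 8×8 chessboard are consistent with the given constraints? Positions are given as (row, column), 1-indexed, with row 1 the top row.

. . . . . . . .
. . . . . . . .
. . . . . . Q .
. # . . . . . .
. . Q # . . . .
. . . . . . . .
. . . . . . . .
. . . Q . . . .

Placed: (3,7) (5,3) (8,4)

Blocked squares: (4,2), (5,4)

Branch on row 1: col 1 → 0; col 2 → 1; col 6 → 1; col 8 → 0.
Sum: 0 + 1 + 1 + 0 = 2.

2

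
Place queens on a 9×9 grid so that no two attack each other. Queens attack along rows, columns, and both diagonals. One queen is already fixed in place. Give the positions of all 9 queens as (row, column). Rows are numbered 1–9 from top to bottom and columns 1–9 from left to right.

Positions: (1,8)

(1,8) (2,5) (3,2) (4,4) (5,1) (6,7) (7,9) (8,6) (9,3)

Row 2: attacked by (1,8)→{7,8,9}. Safe: 1, 2, 3, 4, 5, 6. Place at column 5.
Row 3: attacked by (1,8)→{6,8}; (2,5)→{4,5,6}. Safe: 1, 2, 3, 7, 9. Place at column 2.
Row 4: attacked by (1,8)→{5,8}; (2,5)→{3,5,7}; (3,2)→{1,2,3}. Safe: 4, 6, 9. Place at column 4.
Row 5: attacked by (1,8)→{4,8}; (2,5)→{2,5,8}; (3,2)→{2,4}; (4,4)→{3,4,5}. Safe: 1, 6, 7, 9. Place at column 1.
Row 6: attacked by (1,8)→{3,8}; (2,5)→{1,5,9}; (3,2)→{2,5}; (4,4)→{2,4,6}; (5,1)→{1,2}. Safe: 7. Place at column 7.
Row 7: attacked by (1,8)→{2,8}; (2,5)→{5}; (3,2)→{2,6}; (4,4)→{1,4,7}; (5,1)→{1,3}; (6,7)→{6,7,8}. Safe: 9. Place at column 9.
Row 8: attacked by (1,8)→{1,8}; (2,5)→{5}; (3,2)→{2,7}; (4,4)→{4,8}; (5,1)→{1,4}; (6,7)→{5,7,9}; (7,9)→{8,9}. Safe: 3, 6. Place at column 6.
Row 9: attacked by (1,8)→{8}; (2,5)→{5}; (3,2)→{2,8}; (4,4)→{4,9}; (5,1)→{1,5}; (6,7)→{4,7}; (7,9)→{7,9}; (8,6)→{5,6,7}. Safe: 3. Place at column 3.
Columns [8, 5, 2, 4, 1, 7, 9, 6, 3], r−c [-7, -3, 1, 0, 4, -1, -2, 2, 6], r+c [9, 7, 5, 8, 6, 13, 16, 14, 12] are all distinct, so no two queens attack.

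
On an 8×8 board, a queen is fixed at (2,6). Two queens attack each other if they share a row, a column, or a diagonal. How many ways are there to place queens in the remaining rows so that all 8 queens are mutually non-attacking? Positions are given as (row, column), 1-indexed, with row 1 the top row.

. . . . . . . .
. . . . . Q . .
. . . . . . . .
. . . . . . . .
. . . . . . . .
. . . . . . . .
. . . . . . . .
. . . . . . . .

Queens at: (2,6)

Branch on row 1: col 1 → 1; col 2 → 2; col 3 → 8; col 4 → 3; col 8 → 0.
Sum: 1 + 2 + 8 + 3 + 0 = 14.

14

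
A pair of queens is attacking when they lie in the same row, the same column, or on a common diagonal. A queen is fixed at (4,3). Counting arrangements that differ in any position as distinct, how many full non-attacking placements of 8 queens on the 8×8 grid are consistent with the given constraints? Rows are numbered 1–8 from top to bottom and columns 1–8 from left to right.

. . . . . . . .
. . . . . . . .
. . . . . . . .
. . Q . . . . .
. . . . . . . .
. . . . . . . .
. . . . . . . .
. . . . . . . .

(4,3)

Branch on row 1: col 1 → 1; col 2 → 1; col 4 → 6; col 5 → 1; col 7 → 1; col 8 → 2.
Sum: 1 + 1 + 6 + 1 + 1 + 2 = 12.

12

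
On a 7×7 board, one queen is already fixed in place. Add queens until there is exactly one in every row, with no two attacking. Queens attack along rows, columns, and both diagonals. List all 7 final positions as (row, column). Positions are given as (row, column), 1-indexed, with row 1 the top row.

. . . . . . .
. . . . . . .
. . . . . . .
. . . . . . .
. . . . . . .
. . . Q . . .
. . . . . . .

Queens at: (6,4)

Row 1: attacked by (6,4)→{4}. Safe: 1, 2, 3, 5, 6, 7. Place at column 7.
Row 2: attacked by (1,7)→{6,7}; (6,4)→{4}. Safe: 1, 2, 3, 5. Place at column 5.
Row 3: attacked by (1,7)→{5,7}; (2,5)→{4,5,6}; (6,4)→{1,4,7}. Safe: 2, 3. Place at column 3.
Row 4: attacked by (1,7)→{4,7}; (2,5)→{3,5,7}; (3,3)→{2,3,4}; (6,4)→{2,4,6}. Safe: 1. Place at column 1.
Row 5: attacked by (1,7)→{3,7}; (2,5)→{2,5}; (3,3)→{1,3,5}; (4,1)→{1,2}; (6,4)→{3,4,5}. Safe: 6. Place at column 6.
Row 7: attacked by (1,7)→{1,7}; (2,5)→{5}; (3,3)→{3,7}; (4,1)→{1,4}; (5,6)→{4,6}; (6,4)→{3,4,5}. Safe: 2. Place at column 2.
Columns [7, 5, 3, 1, 6, 4, 2], r−c [-6, -3, 0, 3, -1, 2, 5], r+c [8, 7, 6, 5, 11, 10, 9] are all distinct, so no two queens attack.

(1,7) (2,5) (3,3) (4,1) (5,6) (6,4) (7,2)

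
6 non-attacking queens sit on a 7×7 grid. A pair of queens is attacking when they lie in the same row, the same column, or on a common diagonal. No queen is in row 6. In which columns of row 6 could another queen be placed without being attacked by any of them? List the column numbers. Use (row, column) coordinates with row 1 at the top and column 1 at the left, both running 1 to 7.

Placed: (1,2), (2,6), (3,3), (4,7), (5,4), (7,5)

columns 1

(1,2) attacks row 6 at column 2 and diagonals 7.
(2,6) attacks row 6 at column 6 and diagonals 2.
(3,3) attacks row 6 at column 3 and diagonals 6.
(4,7) attacks row 6 at column 7 and diagonals 5.
(5,4) attacks row 6 at column 4 and diagonals 3, 5.
(7,5) attacks row 6 at column 5 and diagonals 4, 6.
Attacked columns: {2, 3, 4, 5, 6, 7}. Safe: {1}.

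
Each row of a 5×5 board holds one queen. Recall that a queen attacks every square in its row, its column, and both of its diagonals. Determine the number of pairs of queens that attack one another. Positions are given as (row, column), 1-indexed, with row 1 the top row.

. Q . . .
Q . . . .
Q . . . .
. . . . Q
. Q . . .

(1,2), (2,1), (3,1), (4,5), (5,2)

4

Same column: (1,2)–(5,2) (column 2); (2,1)–(3,1) (column 1).
Same diagonal: (1,2)–(2,1) (|1−2| = |2−1| = 1); (1,2)–(4,5) (|1−4| = |2−5| = 3).
Total attacking pairs: 4.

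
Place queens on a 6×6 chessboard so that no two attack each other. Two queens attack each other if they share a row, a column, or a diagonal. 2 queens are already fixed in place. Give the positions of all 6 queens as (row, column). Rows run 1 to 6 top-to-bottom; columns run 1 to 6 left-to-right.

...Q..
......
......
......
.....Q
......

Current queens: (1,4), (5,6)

Row 2: attacked by (1,4)→{3,4,5}; (5,6)→{3,6}. Safe: 1, 2. Place at column 1.
Row 3: attacked by (1,4)→{2,4,6}; (2,1)→{1,2}; (5,6)→{4,6}. Safe: 3, 5. Place at column 5.
Row 4: attacked by (1,4)→{1,4}; (2,1)→{1,3}; (3,5)→{4,5,6}; (5,6)→{5,6}. Safe: 2. Place at column 2.
Row 6: attacked by (1,4)→{4}; (2,1)→{1,5}; (3,5)→{2,5}; (4,2)→{2,4}; (5,6)→{5,6}. Safe: 3. Place at column 3.
Columns [4, 1, 5, 2, 6, 3], r−c [-3, 1, -2, 2, -1, 3], r+c [5, 3, 8, 6, 11, 9] are all distinct, so no two queens attack.

(1,4) (2,1) (3,5) (4,2) (5,6) (6,3)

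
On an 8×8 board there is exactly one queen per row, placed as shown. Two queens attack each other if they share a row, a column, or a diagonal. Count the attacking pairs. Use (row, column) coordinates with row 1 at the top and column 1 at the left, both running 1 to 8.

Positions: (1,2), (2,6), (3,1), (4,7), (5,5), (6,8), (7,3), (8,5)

Same column: (5,5)–(8,5) (column 5).
Same diagonal: (5,5)–(7,3) (|5−7| = |5−3| = 2).
Total attacking pairs: 2.

2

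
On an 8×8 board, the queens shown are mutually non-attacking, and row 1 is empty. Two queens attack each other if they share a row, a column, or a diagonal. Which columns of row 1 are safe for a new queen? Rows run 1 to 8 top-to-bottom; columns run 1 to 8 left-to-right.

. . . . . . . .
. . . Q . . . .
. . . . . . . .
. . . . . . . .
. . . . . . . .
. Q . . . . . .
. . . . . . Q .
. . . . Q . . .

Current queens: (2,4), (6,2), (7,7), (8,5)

(2,4) attacks row 1 at column 4 and diagonals 3, 5.
(6,2) attacks row 1 at column 2 and diagonals 7.
(7,7) attacks row 1 at column 7 and diagonals 1.
(8,5) attacks row 1 at column 5.
Attacked columns: {1, 2, 3, 4, 5, 7}. Safe: {6, 8}.

columns 6, 8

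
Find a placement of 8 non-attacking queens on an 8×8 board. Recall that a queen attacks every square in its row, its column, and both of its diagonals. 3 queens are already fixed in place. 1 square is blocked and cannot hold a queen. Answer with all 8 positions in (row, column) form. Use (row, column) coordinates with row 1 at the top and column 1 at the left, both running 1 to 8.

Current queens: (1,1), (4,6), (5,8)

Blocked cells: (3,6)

(1,1) (2,7) (3,4) (4,6) (5,8) (6,2) (7,5) (8,3)

Row 2: attacked by (1,1)→{1,2}; (4,6)→{4,6,8}; (5,8)→{5,8}. Safe: 3, 7. Place at column 7.
Row 3: attacked by (1,1)→{1,3}; (2,7)→{6,7,8}; (4,6)→{5,6,7}; (5,8)→{6,8}. Blocked: 6. Safe: 2, 4. Place at column 4.
Row 6: attacked by (1,1)→{1,6}; (2,7)→{3,7}; (3,4)→{1,4,7}; (4,6)→{4,6,8}; (5,8)→{7,8}. Safe: 2, 5. Place at column 2.
Row 7: attacked by (1,1)→{1,7}; (2,7)→{2,7}; (3,4)→{4,8}; (4,6)→{3,6}; (5,8)→{6,8}; (6,2)→{1,2,3}. Safe: 5. Place at column 5.
Row 8: attacked by (1,1)→{1,8}; (2,7)→{1,7}; (3,4)→{4}; (4,6)→{2,6}; (5,8)→{5,8}; (6,2)→{2,4}; (7,5)→{4,5,6}. Safe: 3. Place at column 3.
Columns [1, 7, 4, 6, 8, 2, 5, 3], r−c [0, -5, -1, -2, -3, 4, 2, 5], r+c [2, 9, 7, 10, 13, 8, 12, 11] are all distinct, so no two queens attack.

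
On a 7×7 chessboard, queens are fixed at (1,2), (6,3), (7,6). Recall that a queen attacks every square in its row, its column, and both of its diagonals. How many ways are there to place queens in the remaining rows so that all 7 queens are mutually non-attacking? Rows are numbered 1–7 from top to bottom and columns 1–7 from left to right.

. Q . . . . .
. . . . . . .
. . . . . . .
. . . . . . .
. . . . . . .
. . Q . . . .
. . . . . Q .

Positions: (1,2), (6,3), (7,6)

3

Branch on row 2: col 4 → 1; col 5 → 2.
Sum: 1 + 2 = 3.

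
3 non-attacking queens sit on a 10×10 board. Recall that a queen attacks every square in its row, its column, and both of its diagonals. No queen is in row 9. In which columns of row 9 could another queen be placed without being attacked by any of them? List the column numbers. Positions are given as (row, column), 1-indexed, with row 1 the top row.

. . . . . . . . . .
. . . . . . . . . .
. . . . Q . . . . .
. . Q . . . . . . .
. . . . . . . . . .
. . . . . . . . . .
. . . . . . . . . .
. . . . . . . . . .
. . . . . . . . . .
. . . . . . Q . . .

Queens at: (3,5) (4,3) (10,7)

columns 1, 2, 4, 9, 10

(3,5) attacks row 9 at column 5.
(4,3) attacks row 9 at column 3 and diagonals 8.
(10,7) attacks row 9 at column 7 and diagonals 6, 8.
Attacked columns: {3, 5, 6, 7, 8}. Safe: {1, 2, 4, 9, 10}.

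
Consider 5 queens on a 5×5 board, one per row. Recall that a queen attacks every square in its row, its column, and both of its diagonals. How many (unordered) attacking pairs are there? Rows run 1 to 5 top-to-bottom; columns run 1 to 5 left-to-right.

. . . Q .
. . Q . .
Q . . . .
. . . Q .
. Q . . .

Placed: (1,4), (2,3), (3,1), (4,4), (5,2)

Same column: (1,4)–(4,4) (column 4).
Same diagonal: (1,4)–(2,3) (|1−2| = |4−3| = 1).
Total attacking pairs: 2.

2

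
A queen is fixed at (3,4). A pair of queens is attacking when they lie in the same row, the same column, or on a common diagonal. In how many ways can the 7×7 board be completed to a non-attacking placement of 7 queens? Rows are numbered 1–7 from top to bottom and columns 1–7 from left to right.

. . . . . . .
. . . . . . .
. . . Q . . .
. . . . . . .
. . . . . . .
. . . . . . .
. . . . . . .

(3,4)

Branch on row 1: col 1 → 1; col 3 → 1; col 5 → 1; col 7 → 1.
Sum: 1 + 1 + 1 + 1 = 4.

4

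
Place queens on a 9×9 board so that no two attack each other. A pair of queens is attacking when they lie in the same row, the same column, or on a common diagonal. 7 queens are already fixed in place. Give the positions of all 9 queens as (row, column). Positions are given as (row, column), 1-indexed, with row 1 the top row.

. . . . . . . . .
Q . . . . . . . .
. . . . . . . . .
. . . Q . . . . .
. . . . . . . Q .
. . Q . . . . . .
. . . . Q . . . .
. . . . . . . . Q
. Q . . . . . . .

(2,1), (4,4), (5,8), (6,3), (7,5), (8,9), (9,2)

Row 1: attacked by (2,1)→{1,2}; (4,4)→{1,4,7}; (5,8)→{4,8}; (6,3)→{3,8}; (7,5)→{5}; (8,9)→{2,9}; (9,2)→{2}. Safe: 6. Place at column 6.
Row 3: attacked by (1,6)→{4,6,8}; (2,1)→{1,2}; (4,4)→{3,4,5}; (5,8)→{6,8}; (6,3)→{3,6}; (7,5)→{1,5,9}; (8,9)→{4,9}; (9,2)→{2,8}. Safe: 7. Place at column 7.
Columns [6, 1, 7, 4, 8, 3, 5, 9, 2], r−c [-5, 1, -4, 0, -3, 3, 2, -1, 7], r+c [7, 3, 10, 8, 13, 9, 12, 17, 11] are all distinct, so no two queens attack.

(1,6) (2,1) (3,7) (4,4) (5,8) (6,3) (7,5) (8,9) (9,2)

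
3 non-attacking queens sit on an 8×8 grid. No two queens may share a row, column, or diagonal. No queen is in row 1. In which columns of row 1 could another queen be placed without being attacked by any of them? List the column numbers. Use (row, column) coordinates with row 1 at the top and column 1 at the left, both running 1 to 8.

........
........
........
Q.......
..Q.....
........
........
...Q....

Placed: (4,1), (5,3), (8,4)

(4,1) attacks row 1 at column 1 and diagonals 4.
(5,3) attacks row 1 at column 3 and diagonals 7.
(8,4) attacks row 1 at column 4.
Attacked columns: {1, 3, 4, 7}. Safe: {2, 5, 6, 8}.

columns 2, 5, 6, 8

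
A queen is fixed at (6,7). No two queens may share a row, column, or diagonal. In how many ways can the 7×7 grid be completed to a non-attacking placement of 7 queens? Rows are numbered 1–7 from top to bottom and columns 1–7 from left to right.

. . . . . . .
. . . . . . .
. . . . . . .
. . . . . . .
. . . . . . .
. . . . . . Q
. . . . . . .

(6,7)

Branch on row 1: col 1 → 1; col 3 → 2; col 4 → 2; col 5 → 1; col 6 → 1.
Sum: 1 + 2 + 2 + 1 + 1 = 7.

7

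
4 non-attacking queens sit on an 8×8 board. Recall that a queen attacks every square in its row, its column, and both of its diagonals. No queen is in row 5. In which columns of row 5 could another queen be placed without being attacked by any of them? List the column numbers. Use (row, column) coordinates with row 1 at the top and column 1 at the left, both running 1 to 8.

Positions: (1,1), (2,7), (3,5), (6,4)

columns 2, 6, 8

(1,1) attacks row 5 at column 1 and diagonals 5.
(2,7) attacks row 5 at column 7 and diagonals 4.
(3,5) attacks row 5 at column 5 and diagonals 3, 7.
(6,4) attacks row 5 at column 4 and diagonals 3, 5.
Attacked columns: {1, 3, 4, 5, 7}. Safe: {2, 6, 8}.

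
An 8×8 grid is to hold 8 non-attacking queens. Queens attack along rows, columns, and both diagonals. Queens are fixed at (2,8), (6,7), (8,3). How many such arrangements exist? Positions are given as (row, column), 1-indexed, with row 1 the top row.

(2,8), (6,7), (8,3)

1

Branch on row 1: col 1 → 0; col 4 → 0; col 5 → 0; col 6 → 1.
Sum: 0 + 0 + 0 + 1 = 1.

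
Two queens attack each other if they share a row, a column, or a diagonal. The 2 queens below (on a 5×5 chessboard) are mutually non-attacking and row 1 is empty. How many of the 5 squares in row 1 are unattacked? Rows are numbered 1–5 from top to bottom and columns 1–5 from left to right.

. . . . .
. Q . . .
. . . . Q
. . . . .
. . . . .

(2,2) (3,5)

(2,2) attacks row 1 at column 2 and diagonals 1, 3.
(3,5) attacks row 1 at column 5 and diagonals 3.
Attacked columns: {1, 2, 3, 5}. Safe: {4}.

1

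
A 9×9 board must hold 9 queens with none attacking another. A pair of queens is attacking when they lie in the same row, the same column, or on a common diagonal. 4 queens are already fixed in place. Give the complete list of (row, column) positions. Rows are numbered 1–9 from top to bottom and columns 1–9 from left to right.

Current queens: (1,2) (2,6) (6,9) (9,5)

(1,2) (2,6) (3,1) (4,3) (5,7) (6,9) (7,4) (8,8) (9,5)

Row 3: attacked by (1,2)→{2,4}; (2,6)→{5,6,7}; (6,9)→{6,9}; (9,5)→{5}. Safe: 1, 3, 8. Place at column 1.
Row 4: attacked by (1,2)→{2,5}; (2,6)→{4,6,8}; (3,1)→{1,2}; (6,9)→{7,9}; (9,5)→{5}. Safe: 3. Place at column 3.
Row 5: attacked by (1,2)→{2,6}; (2,6)→{3,6,9}; (3,1)→{1,3}; (4,3)→{2,3,4}; (6,9)→{8,9}; (9,5)→{1,5,9}. Safe: 7. Place at column 7.
Row 7: attacked by (1,2)→{2,8}; (2,6)→{1,6}; (3,1)→{1,5}; (4,3)→{3,6}; (5,7)→{5,7,9}; (6,9)→{8,9}; (9,5)→{3,5,7}. Safe: 4. Place at column 4.
Row 8: attacked by (1,2)→{2,9}; (2,6)→{6}; (3,1)→{1,6}; (4,3)→{3,7}; (5,7)→{4,7}; (6,9)→{7,9}; (7,4)→{3,4,5}; (9,5)→{4,5,6}. Safe: 8. Place at column 8.
Columns [2, 6, 1, 3, 7, 9, 4, 8, 5], r−c [-1, -4, 2, 1, -2, -3, 3, 0, 4], r+c [3, 8, 4, 7, 12, 15, 11, 16, 14] are all distinct, so no two queens attack.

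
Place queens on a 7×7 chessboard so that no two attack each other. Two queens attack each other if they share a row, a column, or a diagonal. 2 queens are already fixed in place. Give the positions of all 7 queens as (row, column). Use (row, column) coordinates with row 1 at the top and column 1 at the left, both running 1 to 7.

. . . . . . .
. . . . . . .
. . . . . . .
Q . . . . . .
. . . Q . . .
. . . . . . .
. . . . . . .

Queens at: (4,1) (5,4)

Row 1: attacked by (4,1)→{1,4}; (5,4)→{4}. Safe: 2, 3, 5, 6, 7. Place at column 6.
Row 2: attacked by (1,6)→{5,6,7}; (4,1)→{1,3}; (5,4)→{1,4,7}. Safe: 2. Place at column 2.
Row 3: attacked by (1,6)→{4,6}; (2,2)→{1,2,3}; (4,1)→{1,2}; (5,4)→{2,4,6}. Safe: 5, 7. Place at column 5.
Row 6: attacked by (1,6)→{1,6}; (2,2)→{2,6}; (3,5)→{2,5}; (4,1)→{1,3}; (5,4)→{3,4,5}. Safe: 7. Place at column 7.
Row 7: attacked by (1,6)→{6}; (2,2)→{2,7}; (3,5)→{1,5}; (4,1)→{1,4}; (5,4)→{2,4,6}; (6,7)→{6,7}. Safe: 3. Place at column 3.
Columns [6, 2, 5, 1, 4, 7, 3], r−c [-5, 0, -2, 3, 1, -1, 4], r+c [7, 4, 8, 5, 9, 13, 10] are all distinct, so no two queens attack.

(1,6) (2,2) (3,5) (4,1) (5,4) (6,7) (7,3)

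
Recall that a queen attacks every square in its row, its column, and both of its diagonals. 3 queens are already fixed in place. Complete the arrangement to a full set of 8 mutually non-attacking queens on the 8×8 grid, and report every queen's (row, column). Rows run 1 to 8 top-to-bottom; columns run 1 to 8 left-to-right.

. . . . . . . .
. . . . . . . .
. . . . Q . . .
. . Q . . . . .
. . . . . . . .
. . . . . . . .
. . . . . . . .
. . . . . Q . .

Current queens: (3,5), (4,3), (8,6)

(1,4) (2,8) (3,5) (4,3) (5,1) (6,7) (7,2) (8,6)

Row 1: attacked by (3,5)→{3,5,7}; (4,3)→{3,6}; (8,6)→{6}. Safe: 1, 2, 4, 8. Place at column 4.
Row 2: attacked by (1,4)→{3,4,5}; (3,5)→{4,5,6}; (4,3)→{1,3,5}; (8,6)→{6}. Safe: 2, 7, 8. Place at column 8.
Row 5: attacked by (1,4)→{4,8}; (2,8)→{5,8}; (3,5)→{3,5,7}; (4,3)→{2,3,4}; (8,6)→{3,6}. Safe: 1. Place at column 1.
Row 6: attacked by (1,4)→{4}; (2,8)→{4,8}; (3,5)→{2,5,8}; (4,3)→{1,3,5}; (5,1)→{1,2}; (8,6)→{4,6,8}. Safe: 7. Place at column 7.
Row 7: attacked by (1,4)→{4}; (2,8)→{3,8}; (3,5)→{1,5}; (4,3)→{3,6}; (5,1)→{1,3}; (6,7)→{6,7,8}; (8,6)→{5,6,7}. Safe: 2. Place at column 2.
Columns [4, 8, 5, 3, 1, 7, 2, 6], r−c [-3, -6, -2, 1, 4, -1, 5, 2], r+c [5, 10, 8, 7, 6, 13, 9, 14] are all distinct, so no two queens attack.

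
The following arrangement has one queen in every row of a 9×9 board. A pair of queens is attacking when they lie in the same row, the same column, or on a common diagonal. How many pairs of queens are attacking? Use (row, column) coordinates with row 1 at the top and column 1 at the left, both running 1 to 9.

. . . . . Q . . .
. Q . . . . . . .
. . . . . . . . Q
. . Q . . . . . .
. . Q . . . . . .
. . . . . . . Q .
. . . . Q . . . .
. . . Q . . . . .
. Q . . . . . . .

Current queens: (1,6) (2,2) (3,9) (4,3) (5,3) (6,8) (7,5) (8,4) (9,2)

Same column: (2,2)–(9,2) (column 2); (4,3)–(5,3) (column 3).
Same diagonal: (1,6)–(4,3) (|1−4| = |6−3| = 3); (3,9)–(7,5) (|3−7| = |9−5| = 4); (3,9)–(8,4) (|3−8| = |9−4| = 5); (5,3)–(7,5) (|5−7| = |3−5| = 2); (7,5)–(8,4) (|7−8| = |5−4| = 1).
Total attacking pairs: 7.

7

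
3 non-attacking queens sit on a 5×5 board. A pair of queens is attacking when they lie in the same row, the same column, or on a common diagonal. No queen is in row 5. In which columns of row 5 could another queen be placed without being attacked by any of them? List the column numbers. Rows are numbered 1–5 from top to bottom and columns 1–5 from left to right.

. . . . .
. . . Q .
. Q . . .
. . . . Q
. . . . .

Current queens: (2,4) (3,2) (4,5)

columns 3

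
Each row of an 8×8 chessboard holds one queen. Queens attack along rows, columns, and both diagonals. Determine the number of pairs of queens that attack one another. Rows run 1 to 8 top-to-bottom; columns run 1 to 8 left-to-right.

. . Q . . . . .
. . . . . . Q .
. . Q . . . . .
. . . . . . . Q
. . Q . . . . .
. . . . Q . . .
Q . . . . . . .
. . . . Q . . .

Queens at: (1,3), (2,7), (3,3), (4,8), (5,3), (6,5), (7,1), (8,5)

Same column: (1,3)–(3,3) (column 3); (1,3)–(5,3) (column 3); (3,3)–(5,3) (column 3); (6,5)–(8,5) (column 5).
Same diagonal: (5,3)–(7,1) (|5−7| = |3−1| = 2).
Total attacking pairs: 5.

5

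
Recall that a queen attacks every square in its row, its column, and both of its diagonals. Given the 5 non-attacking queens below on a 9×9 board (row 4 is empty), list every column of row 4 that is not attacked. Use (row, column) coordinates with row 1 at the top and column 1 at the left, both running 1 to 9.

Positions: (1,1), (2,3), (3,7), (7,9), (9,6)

(1,1) attacks row 4 at column 1 and diagonals 4.
(2,3) attacks row 4 at column 3 and diagonals 1, 5.
(3,7) attacks row 4 at column 7 and diagonals 6, 8.
(7,9) attacks row 4 at column 9 and diagonals 6.
(9,6) attacks row 4 at column 6 and diagonals 1.
Attacked columns: {1, 3, 4, 5, 6, 7, 8, 9}. Safe: {2}.

columns 2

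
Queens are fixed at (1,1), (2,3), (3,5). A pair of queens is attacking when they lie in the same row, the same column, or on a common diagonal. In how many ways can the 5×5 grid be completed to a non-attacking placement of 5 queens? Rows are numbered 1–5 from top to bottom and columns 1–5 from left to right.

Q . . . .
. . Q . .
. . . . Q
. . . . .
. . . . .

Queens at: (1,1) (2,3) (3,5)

1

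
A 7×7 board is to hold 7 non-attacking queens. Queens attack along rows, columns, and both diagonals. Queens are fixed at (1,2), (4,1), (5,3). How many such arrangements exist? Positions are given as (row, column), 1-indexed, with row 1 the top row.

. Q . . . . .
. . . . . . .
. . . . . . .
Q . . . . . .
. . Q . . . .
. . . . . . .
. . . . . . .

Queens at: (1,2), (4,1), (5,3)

1

Branch on row 2: col 4 → 1; col 5 → 0; col 7 → 0.
Sum: 1 + 0 + 0 = 1.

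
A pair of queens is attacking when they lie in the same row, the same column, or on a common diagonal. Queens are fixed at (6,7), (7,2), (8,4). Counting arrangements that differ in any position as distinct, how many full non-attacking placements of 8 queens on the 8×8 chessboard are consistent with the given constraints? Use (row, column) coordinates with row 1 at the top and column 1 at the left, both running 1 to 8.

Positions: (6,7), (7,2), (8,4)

3

Branch on row 1: col 1 → 1; col 3 → 1; col 5 → 1; col 6 → 0.
Sum: 1 + 1 + 1 + 0 = 3.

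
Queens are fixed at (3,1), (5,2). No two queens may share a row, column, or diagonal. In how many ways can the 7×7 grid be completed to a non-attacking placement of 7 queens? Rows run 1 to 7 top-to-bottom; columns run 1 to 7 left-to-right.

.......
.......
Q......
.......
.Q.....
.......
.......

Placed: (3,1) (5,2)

1

Branch on row 1: col 4 → 0; col 5 → 0; col 7 → 1.
Sum: 0 + 0 + 1 = 1.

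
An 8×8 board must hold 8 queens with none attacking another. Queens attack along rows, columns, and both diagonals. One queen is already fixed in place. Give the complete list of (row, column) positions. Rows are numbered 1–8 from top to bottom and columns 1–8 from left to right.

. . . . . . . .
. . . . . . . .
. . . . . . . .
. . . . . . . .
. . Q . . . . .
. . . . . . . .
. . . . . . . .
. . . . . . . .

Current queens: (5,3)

Row 1: attacked by (5,3)→{3,7}. Safe: 1, 2, 4, 5, 6, 8. Place at column 1.
Row 2: attacked by (1,1)→{1,2}; (5,3)→{3,6}. Safe: 4, 5, 7, 8. Place at column 5.
Row 3: attacked by (1,1)→{1,3}; (2,5)→{4,5,6}; (5,3)→{1,3,5}. Safe: 2, 7, 8. Place at column 8.
Row 4: attacked by (1,1)→{1,4}; (2,5)→{3,5,7}; (3,8)→{7,8}; (5,3)→{2,3,4}. Safe: 6. Place at column 6.
Row 6: attacked by (1,1)→{1,6}; (2,5)→{1,5}; (3,8)→{5,8}; (4,6)→{4,6,8}; (5,3)→{2,3,4}. Safe: 7. Place at column 7.
Row 7: attacked by (1,1)→{1,7}; (2,5)→{5}; (3,8)→{4,8}; (4,6)→{3,6}; (5,3)→{1,3,5}; (6,7)→{6,7,8}. Safe: 2. Place at column 2.
Row 8: attacked by (1,1)→{1,8}; (2,5)→{5}; (3,8)→{3,8}; (4,6)→{2,6}; (5,3)→{3,6}; (6,7)→{5,7}; (7,2)→{1,2,3}. Safe: 4. Place at column 4.
Columns [1, 5, 8, 6, 3, 7, 2, 4], r−c [0, -3, -5, -2, 2, -1, 5, 4], r+c [2, 7, 11, 10, 8, 13, 9, 12] are all distinct, so no two queens attack.

(1,1) (2,5) (3,8) (4,6) (5,3) (6,7) (7,2) (8,4)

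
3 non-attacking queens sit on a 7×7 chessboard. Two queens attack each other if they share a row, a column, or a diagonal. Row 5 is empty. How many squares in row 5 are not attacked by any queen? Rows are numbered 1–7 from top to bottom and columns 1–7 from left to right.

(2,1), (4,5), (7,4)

(2,1) attacks row 5 at column 1 and diagonals 4.
(4,5) attacks row 5 at column 5 and diagonals 4, 6.
(7,4) attacks row 5 at column 4 and diagonals 2, 6.
Attacked columns: {1, 2, 4, 5, 6}. Safe: {3, 7}.

2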